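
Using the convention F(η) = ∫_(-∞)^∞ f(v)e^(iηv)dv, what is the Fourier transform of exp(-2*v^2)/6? sqrt(2)*sqrt(pi)*exp(-η^2/8)/12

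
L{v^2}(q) 2/q^3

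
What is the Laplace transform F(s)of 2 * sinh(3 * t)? 6/(s^2 - 9)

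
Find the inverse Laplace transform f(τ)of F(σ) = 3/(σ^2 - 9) sinh(3*τ)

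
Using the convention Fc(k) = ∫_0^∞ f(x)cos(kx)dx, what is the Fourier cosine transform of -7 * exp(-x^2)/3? -7 * sqrt(pi) * exp(-k^2/4)/6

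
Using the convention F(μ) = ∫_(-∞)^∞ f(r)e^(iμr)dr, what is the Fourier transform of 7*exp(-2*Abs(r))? 28/(μ^2 + 4)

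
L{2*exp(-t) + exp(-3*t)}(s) 1/(s + 3) + 2/(s + 1)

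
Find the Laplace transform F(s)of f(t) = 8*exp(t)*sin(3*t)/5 24/(5*((s - 1)^2 + 9))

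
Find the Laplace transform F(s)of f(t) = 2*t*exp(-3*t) 2/(s+3)^2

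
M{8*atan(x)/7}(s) -4*pi*sec(pi*s/2)/(7*s)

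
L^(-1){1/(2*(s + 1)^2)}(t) t*exp(-t)/2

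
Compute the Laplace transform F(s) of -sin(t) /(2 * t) -atan(1/s) /2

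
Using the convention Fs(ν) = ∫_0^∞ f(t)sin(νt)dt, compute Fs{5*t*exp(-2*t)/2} 10*ν/(ν^2+4)^2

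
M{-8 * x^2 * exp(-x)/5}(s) -8 * gamma(s + 2)/5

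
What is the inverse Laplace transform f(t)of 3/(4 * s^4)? t^3/8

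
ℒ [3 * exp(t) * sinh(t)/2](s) 3/(2 * s * (s - 2))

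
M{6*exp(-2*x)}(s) 6*gamma(s)/2^s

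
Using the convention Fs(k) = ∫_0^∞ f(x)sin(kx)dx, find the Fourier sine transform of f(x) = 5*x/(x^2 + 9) 5*pi*exp(-3*k)/2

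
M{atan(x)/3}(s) -pi*sec(pi*s/2)/(6*s)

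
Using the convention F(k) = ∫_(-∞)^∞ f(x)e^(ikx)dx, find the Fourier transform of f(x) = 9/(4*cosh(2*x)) 9*pi/(8*cosh(pi*k/4))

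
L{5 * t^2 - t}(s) 10/s^3 - 1/s^2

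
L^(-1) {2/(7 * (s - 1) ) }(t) 2 * exp(t) /7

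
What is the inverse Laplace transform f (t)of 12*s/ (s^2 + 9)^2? 2*t*sin (3*t)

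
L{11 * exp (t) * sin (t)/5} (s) 11/ (5 * ( (s - 1)^2+1))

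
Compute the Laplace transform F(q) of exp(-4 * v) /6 1/(6 * (q + 4) ) 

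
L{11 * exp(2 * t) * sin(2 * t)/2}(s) 11/((s - 2)^2+4)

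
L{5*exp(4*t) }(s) 5/(s - 4) 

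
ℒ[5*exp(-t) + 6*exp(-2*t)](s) 6/(s + 2) + 5/(s + 1)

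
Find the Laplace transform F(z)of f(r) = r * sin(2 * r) 4 * z/(z^2 + 4)^2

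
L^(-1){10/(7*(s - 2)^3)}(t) 5*t^2*exp(2*t)/7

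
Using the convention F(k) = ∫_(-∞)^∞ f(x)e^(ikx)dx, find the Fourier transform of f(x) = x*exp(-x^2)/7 I*sqrt(pi)*k*exp(-k^2/4)/14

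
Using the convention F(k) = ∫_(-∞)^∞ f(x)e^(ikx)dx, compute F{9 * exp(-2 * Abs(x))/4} 9/(k^2 + 4)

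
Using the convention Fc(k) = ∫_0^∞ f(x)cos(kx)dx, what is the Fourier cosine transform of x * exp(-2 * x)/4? (4 - k^2)/(4 * (k^2+4)^2)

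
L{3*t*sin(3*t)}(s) 18*s/(s^2 + 9)^2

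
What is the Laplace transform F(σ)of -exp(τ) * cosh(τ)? (1 - σ)/(σ * (σ - 2))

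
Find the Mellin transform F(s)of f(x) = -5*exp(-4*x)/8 -5*gamma(s)/(8*2^(2*s))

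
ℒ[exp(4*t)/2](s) 1/(2*(s - 4))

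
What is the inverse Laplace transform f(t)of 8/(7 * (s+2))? 8 * exp(-2 * t)/7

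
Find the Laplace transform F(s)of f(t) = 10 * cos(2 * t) 10 * s/(s^2 + 4)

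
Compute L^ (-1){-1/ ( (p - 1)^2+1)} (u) -exp (u)*sin (u)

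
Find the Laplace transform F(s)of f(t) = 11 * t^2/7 22/(7 * s^3)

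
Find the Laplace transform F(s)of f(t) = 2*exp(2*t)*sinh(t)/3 2/(3*((s - 2)^2 - 1))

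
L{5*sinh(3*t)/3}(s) 5/(s^2-9)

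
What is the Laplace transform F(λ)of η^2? 2/λ^3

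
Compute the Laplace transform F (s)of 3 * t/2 3/ (2 * s^2)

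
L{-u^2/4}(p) -1/(2*p^3)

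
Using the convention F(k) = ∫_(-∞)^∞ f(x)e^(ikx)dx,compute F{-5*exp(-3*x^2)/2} -5*sqrt(3)*sqrt(pi)*exp(-k^2/12)/6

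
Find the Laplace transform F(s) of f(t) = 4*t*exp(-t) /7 4/(7*(s + 1) ^2) 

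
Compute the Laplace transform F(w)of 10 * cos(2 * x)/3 10 * w/(3 * (w^2 + 4))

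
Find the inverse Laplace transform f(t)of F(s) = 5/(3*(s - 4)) 5*exp(4*t)/3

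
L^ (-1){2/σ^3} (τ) τ^2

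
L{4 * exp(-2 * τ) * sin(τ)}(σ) 4/((σ + 2)^2 + 1)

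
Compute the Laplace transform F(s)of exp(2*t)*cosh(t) (s - 2)/((s - 2)^2 - 1)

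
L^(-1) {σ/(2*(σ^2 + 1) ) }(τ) cos(τ) /2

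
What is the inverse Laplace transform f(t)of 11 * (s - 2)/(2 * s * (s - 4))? 11 * exp(2 * t) * cosh(2 * t)/2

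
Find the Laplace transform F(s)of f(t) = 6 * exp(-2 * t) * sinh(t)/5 6/(5 * ((s + 2)^2 - 1))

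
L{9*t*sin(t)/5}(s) 18*s/(5*(s^2 + 1)^2)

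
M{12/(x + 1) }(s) 12 * pi * csc(pi * s) 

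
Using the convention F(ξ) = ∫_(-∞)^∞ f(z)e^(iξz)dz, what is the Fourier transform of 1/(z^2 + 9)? pi * exp(-3 * Abs(ξ))/3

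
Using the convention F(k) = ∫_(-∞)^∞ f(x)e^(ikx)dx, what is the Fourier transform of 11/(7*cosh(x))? 11*pi/(7*cosh(pi*k/2))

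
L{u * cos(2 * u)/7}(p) (p^2 - 4)/(7 * (p^2 + 4)^2)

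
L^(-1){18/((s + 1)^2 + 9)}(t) 6*exp(-t)*sin(3*t)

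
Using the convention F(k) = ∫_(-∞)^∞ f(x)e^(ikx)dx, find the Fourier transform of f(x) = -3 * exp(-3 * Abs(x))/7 -18/(7 * k^2 + 63)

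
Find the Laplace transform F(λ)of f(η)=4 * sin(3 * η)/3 4/(λ^2 + 9)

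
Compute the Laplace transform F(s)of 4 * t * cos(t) 4 * (s^2-1)/(s^2+1)^2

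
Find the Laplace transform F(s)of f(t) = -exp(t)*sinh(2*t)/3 -2/(3*(s - 1)^2 - 12)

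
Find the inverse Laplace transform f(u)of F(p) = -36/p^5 -3*u^4/2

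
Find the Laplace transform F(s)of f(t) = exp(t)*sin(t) 1/((s - 1)^2 + 1)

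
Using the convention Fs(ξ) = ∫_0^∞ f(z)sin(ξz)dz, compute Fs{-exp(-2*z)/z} -atan(ξ/2)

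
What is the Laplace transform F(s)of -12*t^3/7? -72/(7*s^4)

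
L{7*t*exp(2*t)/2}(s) 7/(2*(s - 2)^2)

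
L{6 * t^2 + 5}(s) 12/s^3 + 5/s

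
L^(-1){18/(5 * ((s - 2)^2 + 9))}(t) 6 * exp(2 * t) * sin(3 * t)/5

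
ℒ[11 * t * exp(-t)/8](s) 11/(8 * (s+1)^2)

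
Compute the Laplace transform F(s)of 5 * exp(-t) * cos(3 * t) 5 * (s + 1)/((s + 1)^2 + 9)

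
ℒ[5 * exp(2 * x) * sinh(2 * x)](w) 10/(w * (w - 4) ) 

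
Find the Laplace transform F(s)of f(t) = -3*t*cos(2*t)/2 3*(4 - s^2)/(2*(s^2 + 4)^2)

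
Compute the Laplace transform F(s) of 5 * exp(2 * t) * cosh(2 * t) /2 5 * (s - 2) /(2 * s * (s - 4) ) 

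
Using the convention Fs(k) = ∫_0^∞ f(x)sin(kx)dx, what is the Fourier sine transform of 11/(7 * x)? 11 * pi/14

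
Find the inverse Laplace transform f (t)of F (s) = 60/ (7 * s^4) 10 * t^3/7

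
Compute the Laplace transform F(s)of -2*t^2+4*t 4/s^2 - 4/s^3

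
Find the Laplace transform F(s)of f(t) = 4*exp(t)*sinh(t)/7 4/(7*s*(s - 2))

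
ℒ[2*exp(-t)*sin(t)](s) 2/((s + 1)^2 + 1)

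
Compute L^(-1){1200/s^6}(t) 10*t^5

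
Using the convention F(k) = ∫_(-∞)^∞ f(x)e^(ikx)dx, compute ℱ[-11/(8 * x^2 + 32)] -11 * pi * exp(-2 * Abs(k))/16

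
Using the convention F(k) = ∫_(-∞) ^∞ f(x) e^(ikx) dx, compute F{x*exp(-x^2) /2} I*sqrt(pi)*k*exp(-k^2/4) /4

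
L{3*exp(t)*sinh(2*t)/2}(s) 3/((s - 1)^2-4)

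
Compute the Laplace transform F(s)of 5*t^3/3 10/s^4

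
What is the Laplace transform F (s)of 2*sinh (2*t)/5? 4/ (5*(s^2-4))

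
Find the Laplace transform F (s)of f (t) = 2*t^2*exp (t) 4/ (s - 1)^3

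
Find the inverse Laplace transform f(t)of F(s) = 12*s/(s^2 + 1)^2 6*t*sin(t)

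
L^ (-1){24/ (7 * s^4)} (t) 4 * t^3/7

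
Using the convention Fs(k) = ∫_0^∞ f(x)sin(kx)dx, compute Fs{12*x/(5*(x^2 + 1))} 6*pi*exp(-k)/5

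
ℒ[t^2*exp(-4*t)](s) 2/(s + 4)^3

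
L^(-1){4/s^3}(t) 2*t^2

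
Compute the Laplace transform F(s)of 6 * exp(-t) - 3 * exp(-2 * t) 6/(s+1) - 3/(s+2)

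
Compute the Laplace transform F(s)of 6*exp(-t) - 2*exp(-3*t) 6/(s+1) - 2/(s+3)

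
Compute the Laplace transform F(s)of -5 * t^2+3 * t 3/s^2 - 10/s^3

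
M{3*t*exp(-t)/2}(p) 3*gamma(p + 1)/2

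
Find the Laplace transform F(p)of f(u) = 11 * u 11/p^2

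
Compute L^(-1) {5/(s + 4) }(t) 5 * exp(-4 * t) 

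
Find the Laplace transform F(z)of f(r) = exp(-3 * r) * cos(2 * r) (z + 3)/((z + 3)^2 + 4)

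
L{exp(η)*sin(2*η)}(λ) 2/((λ - 1)^2 + 4)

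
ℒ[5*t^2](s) 10/s^3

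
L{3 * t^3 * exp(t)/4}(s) 9/(2 * (s - 1)^4)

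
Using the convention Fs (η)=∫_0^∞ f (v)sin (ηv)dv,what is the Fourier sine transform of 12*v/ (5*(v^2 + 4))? 6*pi*exp (-2*η)/5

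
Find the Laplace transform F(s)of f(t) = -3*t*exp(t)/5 -3/(5*(s - 1)^2)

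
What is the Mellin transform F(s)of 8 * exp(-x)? 8 * gamma(s)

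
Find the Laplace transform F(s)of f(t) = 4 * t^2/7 8/(7 * s^3)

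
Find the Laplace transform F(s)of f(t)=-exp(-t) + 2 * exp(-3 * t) 2/(s + 3) - 1/(s + 1)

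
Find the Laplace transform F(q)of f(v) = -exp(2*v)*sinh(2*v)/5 -2/(5*q*(q - 4))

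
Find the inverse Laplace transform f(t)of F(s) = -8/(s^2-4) -4*sinh(2*t)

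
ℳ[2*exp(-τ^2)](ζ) gamma(ζ/2) 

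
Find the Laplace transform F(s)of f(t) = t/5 1/(5 * s^2)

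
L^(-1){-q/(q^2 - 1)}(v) -cosh(v)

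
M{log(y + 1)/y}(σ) -pi*csc(pi*σ)/(σ - 1)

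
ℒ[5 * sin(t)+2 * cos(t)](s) 2 * s/(s^2+1)+5/(s^2+1)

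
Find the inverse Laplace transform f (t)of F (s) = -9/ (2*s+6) -9*exp (-3*t)/2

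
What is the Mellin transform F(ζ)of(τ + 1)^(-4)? gamma(ζ)*gamma(4 - ζ)/6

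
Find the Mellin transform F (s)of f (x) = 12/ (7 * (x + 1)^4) 2 * gamma (s) * gamma (4 - s)/7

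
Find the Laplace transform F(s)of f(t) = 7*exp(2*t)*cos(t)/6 7*(s - 2)/(6*((s - 2)^2+1))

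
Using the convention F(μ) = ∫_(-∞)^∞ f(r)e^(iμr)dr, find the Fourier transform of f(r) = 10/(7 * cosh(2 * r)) 5 * pi/(7 * cosh(pi * μ/4))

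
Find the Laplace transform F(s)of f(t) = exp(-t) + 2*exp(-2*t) 1/(s + 1) + 2/(s + 2)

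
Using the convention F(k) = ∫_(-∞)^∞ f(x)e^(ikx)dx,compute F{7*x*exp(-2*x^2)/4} 7*sqrt(2)*I*sqrt(pi)*k*exp(-k^2/8)/32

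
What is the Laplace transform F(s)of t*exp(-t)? (s + 1)^(-2)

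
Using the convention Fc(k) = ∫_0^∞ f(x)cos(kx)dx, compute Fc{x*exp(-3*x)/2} (9 - k^2)/(2*(k^2 + 9)^2)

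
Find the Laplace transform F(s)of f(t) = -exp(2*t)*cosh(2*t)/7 (2 - s)/(7*s*(s - 4))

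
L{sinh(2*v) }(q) 2/(q^2-4) 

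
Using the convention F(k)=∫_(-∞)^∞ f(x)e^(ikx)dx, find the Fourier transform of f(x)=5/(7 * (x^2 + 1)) 5 * pi * exp(-Abs(k))/7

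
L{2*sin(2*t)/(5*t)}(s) 2*atan(2/s)/5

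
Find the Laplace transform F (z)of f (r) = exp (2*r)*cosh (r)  (z - 2)/ ( (z - 2)^2 - 1)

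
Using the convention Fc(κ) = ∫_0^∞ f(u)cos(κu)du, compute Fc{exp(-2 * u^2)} sqrt(2) * sqrt(pi) * exp(-κ^2/8)/4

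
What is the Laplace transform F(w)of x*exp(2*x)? (w - 2)^(-2)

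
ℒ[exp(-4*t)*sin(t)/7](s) 1/(7*((s + 4)^2 + 1))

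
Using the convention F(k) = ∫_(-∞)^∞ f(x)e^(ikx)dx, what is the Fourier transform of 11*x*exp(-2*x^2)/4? 11*sqrt(2)*I*sqrt(pi)*k*exp(-k^2/8)/32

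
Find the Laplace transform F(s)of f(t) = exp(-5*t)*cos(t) (s + 5)/((s + 5)^2 + 1)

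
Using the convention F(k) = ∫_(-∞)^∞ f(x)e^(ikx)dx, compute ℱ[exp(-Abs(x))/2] 1/(k^2 + 1)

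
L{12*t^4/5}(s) 288/(5*s^5)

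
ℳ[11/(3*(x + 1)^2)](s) -11*pi*(s - 1)/(3*sin(pi*s))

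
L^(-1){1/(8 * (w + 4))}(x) exp(-4 * x)/8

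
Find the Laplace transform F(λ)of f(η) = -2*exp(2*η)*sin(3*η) -6/((λ - 2)^2 + 9)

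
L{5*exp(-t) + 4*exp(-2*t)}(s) 5/(s + 1) + 4/(s + 2)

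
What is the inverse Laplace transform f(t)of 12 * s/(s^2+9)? 12 * cos(3 * t)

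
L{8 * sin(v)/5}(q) 8/(5 * (q^2 + 1))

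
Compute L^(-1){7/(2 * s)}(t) 7/2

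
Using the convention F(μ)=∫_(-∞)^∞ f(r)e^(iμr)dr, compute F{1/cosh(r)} pi/cosh(pi*μ/2)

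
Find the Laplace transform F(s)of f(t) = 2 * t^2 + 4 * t 4/s^2 + 4/s^3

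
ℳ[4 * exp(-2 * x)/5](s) 2^(2 - s) * gamma(s)/5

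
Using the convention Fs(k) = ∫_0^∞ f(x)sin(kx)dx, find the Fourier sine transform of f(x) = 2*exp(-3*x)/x 2*atan(k/3)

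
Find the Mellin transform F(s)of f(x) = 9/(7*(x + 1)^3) 9*pi*(s - 2)*(s - 1)/(14*sin(pi*s))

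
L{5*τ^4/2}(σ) 60/σ^5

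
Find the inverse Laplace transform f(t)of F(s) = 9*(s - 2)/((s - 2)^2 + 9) 9*exp(2*t)*cos(3*t)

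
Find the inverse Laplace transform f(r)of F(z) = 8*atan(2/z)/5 8*sin(2*r)/(5*r)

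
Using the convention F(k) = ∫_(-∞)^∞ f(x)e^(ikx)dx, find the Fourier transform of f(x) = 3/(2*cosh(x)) 3*pi/(2*cosh(pi*k/2))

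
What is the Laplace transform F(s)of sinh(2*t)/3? 2/(3*(s^2 - 4))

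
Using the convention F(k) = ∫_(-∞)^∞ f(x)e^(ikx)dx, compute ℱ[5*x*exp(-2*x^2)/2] 5*sqrt(2)*I*sqrt(pi)*k*exp(-k^2/8)/16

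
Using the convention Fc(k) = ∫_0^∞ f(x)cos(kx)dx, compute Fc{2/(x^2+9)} pi * exp(-3 * k)/3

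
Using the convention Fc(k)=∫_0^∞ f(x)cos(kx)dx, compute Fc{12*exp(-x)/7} 12/(7*(k^2 + 1))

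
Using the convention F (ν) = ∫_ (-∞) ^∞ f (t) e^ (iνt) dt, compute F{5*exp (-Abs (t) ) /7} 10/ (7*(ν^2 + 1) ) 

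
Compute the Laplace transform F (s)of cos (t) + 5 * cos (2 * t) s/ (s^2 + 1) + 5 * s/ (s^2 + 4)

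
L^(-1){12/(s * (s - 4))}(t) 6 * exp(2 * t) * sinh(2 * t)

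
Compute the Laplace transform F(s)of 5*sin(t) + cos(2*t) s/(s^2 + 4) + 5/(s^2 + 1)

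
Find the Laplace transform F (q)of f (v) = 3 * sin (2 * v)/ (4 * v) 3 * atan (2/q)/4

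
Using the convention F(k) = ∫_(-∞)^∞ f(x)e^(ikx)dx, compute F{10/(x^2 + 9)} 10*pi*exp(-3*Abs(k))/3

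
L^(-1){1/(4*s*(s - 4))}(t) exp(2*t)*sinh(2*t)/8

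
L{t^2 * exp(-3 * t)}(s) 2/(s + 3)^3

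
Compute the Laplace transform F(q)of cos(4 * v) q/(q^2 + 16)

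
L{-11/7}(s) -11/(7 * s)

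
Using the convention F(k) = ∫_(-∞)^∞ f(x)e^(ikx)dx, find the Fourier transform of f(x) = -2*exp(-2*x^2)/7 -sqrt(2)*sqrt(pi)*exp(-k^2/8)/7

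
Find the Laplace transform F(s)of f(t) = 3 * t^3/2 9/s^4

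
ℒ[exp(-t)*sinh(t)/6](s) 1/(6*s*(s + 2))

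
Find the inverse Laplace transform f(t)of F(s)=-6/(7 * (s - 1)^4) -t^3 * exp(t)/7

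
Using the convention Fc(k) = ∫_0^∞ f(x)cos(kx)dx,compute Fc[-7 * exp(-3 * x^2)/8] -7 * sqrt(3) * sqrt(pi) * exp(-k^2/12)/48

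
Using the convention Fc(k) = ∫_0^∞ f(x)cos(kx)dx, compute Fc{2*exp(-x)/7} 2/(7*(k^2 + 1))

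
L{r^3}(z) 6/z^4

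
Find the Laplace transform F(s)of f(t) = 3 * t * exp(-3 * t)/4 3/(4 * (s + 3)^2)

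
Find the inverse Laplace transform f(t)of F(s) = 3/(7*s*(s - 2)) 3*exp(t)*sinh(t)/7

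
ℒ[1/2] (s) 1/(2*s)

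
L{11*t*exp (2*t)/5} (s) 11/ (5*(s - 2)^2)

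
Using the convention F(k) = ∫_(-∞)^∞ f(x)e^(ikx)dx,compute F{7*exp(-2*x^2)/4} 7*sqrt(2)*sqrt(pi)*exp(-k^2/8)/8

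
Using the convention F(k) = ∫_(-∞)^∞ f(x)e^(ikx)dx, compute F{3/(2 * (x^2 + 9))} pi * exp(-3 * Abs(k))/2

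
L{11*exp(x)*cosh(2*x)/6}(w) 11*(w - 1)/(6*((w - 1)^2 - 4))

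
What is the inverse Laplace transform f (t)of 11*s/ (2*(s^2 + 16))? 11*cos (4*t)/2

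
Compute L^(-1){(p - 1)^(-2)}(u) u*exp(u)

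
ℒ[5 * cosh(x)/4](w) 5 * w/(4 * (w^2 - 1))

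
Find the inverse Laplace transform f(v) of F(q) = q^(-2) v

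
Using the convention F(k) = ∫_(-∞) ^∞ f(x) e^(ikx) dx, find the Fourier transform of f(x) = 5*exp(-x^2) 5*sqrt(pi)*exp(-k^2/4) 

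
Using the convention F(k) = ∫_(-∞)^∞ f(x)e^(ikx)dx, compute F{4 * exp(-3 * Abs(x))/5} 24/(5 * (k^2 + 9))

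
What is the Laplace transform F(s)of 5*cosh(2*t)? 5*s/(s^2 - 4)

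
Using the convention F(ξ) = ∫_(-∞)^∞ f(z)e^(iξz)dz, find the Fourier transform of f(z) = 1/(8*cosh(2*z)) pi/(16*cosh(pi*ξ/4))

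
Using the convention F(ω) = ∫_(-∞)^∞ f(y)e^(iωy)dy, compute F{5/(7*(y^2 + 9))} 5*pi*exp(-3*Abs(ω))/21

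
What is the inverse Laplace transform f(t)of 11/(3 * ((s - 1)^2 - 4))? 11 * exp(t) * sinh(2 * t)/6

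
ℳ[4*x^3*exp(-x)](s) 4*gamma(s + 3)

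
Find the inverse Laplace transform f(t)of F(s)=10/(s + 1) 10 * exp(-t)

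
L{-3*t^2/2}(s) -3/s^3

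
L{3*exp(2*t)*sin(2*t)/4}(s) 3/(2*((s - 2)^2 + 4))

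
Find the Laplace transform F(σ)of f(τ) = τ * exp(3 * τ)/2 1/(2 * (σ - 3)^2)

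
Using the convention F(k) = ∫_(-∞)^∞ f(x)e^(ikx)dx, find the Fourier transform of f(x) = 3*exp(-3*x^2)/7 sqrt(3)*sqrt(pi)*exp(-k^2/12)/7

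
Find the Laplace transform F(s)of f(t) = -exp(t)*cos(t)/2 (1 - s)/(2*((s - 1)^2+1))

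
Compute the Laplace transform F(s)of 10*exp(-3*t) 10/(s+3)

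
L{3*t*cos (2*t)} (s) 3*(s^2 - 4)/ (s^2+4)^2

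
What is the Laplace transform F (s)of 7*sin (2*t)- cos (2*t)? 14/ (s^2 + 4)- s/ (s^2 + 4)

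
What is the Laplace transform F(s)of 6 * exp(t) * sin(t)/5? 6/(5 * ((s - 1)^2 + 1))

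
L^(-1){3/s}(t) 3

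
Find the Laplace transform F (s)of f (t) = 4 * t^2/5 8/ (5 * s^3)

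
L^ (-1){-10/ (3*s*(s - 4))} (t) -5*exp (2*t)*sinh (2*t)/3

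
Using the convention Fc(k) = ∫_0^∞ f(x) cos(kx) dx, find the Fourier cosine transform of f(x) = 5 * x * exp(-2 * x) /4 5 * (4 - k^2) /(4 * (k^2 + 4) ^2) 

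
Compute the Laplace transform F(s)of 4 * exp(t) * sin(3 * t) 12/((s - 1)^2 + 9)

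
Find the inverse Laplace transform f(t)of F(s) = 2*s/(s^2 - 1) 2*cosh(t)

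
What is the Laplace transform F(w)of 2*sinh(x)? 2/(w^2 - 1)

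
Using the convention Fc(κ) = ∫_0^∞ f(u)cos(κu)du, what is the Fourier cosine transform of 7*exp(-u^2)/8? 7*sqrt(pi)*exp(-κ^2/4)/16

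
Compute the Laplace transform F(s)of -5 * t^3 -30/s^4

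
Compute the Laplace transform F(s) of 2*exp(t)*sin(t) 2/((s - 1) ^2 + 1) 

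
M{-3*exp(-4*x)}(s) -3*gamma(s)/4^s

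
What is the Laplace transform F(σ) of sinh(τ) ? 1/(σ^2 - 1) 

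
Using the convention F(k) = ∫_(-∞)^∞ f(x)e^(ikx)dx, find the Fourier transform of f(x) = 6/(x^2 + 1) 6*pi*exp(-Abs(k))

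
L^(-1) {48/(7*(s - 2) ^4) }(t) 8*t^3*exp(2*t) /7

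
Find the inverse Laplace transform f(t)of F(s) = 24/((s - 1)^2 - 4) 12*exp(t)*sinh(2*t)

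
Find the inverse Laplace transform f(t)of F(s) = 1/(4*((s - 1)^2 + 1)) exp(t)*sin(t)/4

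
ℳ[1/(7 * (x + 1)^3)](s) pi * (s - 2) * (s - 1)/(14 * sin(pi * s))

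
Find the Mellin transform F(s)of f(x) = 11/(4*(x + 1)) 11*pi*csc(pi*s)/4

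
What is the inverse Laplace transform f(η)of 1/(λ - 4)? exp(4*η)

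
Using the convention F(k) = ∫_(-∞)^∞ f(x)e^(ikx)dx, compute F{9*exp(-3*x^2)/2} 3*sqrt(3)*sqrt(pi)*exp(-k^2/12)/2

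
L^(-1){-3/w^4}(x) -x^3/2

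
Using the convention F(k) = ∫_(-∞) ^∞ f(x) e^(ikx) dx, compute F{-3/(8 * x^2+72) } -pi * exp(-3 * Abs(k) ) /8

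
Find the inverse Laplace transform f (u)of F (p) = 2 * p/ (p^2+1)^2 u * sin (u)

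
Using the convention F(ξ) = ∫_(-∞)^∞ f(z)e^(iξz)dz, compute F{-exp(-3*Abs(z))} -6/(ξ^2 + 9)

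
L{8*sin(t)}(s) 8/(s^2+1)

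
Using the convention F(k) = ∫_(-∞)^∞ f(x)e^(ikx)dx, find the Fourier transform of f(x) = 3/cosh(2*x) 3*pi/(2*cosh(pi*k/4))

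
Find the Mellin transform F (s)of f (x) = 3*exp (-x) 3*gamma (s)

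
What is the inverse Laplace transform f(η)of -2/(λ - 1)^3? -η^2 * exp(η)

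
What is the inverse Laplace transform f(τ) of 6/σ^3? 3*τ^2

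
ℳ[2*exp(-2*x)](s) 2^(1 - s)*gamma(s)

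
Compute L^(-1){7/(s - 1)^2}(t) 7*t*exp(t)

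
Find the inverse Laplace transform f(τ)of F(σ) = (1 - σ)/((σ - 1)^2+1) -exp(τ) * cos(τ)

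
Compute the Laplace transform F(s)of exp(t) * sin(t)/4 1/(4 * ((s - 1)^2+1))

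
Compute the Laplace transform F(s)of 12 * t 12/s^2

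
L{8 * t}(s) 8/s^2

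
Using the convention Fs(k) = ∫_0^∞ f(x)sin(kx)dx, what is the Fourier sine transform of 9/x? 9 * pi/2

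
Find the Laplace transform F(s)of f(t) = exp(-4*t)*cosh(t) (s + 4)/((s + 4)^2-1)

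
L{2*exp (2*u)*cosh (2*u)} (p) 2*(p - 2)/ (p*(p - 4))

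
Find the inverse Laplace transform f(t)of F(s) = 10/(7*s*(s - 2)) 10*exp(t)*sinh(t)/7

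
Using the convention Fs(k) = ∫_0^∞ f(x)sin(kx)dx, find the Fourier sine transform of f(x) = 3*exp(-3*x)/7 3*k/(7*(k^2 + 9))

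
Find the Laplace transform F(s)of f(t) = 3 3/s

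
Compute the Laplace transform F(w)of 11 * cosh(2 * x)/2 11 * w/(2 * (w^2 - 4))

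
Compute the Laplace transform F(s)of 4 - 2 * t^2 4/s - 4/s^3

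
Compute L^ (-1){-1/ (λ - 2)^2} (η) -η*exp (2*η)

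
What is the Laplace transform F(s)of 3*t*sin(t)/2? 3*s/(s^2 + 1)^2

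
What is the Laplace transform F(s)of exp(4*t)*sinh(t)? 1/((s - 4)^2 - 1)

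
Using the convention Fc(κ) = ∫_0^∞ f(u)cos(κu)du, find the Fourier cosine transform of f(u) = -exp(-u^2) -sqrt(pi)*exp(-κ^2/4)/2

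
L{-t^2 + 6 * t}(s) 6/s^2 - 2/s^3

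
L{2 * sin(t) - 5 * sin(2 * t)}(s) 2/(s^2+1) - 10/(s^2+4)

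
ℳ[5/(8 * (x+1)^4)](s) 5 * gamma(s) * gamma(4 - s)/48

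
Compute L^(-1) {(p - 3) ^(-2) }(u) u*exp(3*u) 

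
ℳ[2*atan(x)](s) -pi*sec(pi*s/2) /s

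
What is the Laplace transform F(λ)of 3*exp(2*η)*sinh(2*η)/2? 3/(λ*(λ - 4))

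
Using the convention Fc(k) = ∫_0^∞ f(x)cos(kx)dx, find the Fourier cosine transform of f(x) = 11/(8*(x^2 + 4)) 11*pi*exp(-2*k)/32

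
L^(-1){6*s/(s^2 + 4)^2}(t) 3*t*sin(2*t)/2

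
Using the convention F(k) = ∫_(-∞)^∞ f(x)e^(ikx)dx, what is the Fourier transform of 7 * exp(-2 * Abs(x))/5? 28/(5 * (k^2 + 4))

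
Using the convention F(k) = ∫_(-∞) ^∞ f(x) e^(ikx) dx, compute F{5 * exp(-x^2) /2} 5 * sqrt(pi) * exp(-k^2/4) /2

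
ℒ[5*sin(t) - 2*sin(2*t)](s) 5/(s^2 + 1) - 4/(s^2 + 4)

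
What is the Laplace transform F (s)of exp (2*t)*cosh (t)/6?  (s - 2)/ (6*( (s - 2)^2-1))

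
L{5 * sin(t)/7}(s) 5/(7 * (s^2 + 1))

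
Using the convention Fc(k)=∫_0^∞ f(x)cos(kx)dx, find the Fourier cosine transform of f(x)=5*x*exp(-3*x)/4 5*(9 - k^2)/(4*(k^2 + 9)^2)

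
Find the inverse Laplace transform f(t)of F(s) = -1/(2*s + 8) -exp(-4*t)/2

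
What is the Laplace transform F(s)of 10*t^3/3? 20/s^4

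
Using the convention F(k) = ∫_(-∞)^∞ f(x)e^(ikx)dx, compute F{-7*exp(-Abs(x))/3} -14/(3*k^2 + 3)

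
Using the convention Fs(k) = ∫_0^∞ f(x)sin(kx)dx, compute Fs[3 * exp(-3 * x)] 3 * k/(k^2+9)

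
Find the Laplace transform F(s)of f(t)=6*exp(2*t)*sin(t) 6/((s - 2)^2+1)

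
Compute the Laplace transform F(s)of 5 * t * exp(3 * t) 5/(s - 3)^2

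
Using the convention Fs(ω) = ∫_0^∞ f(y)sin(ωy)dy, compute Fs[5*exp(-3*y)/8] 5*ω/(8*(ω^2+9))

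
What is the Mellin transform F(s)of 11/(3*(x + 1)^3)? 11*pi*(s - 2)*(s - 1)/(6*sin(pi*s))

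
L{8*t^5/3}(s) 320/s^6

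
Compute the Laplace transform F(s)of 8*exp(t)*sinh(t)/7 8/(7*s*(s - 2))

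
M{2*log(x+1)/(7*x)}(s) -2*pi*csc(pi*s)/(7*s - 7)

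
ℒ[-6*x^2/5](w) -12/ (5*w^3) 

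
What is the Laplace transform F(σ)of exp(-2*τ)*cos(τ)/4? (σ + 2)/(4*((σ + 2)^2 + 1))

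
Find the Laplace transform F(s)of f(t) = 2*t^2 4/s^3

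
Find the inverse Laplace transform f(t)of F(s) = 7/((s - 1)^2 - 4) 7 * exp(t) * sinh(2 * t)/2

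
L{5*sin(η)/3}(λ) 5/(3*(λ^2 + 1))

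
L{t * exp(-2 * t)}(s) (s + 2)^(-2)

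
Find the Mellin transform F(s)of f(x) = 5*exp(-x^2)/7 5*gamma(s/2)/14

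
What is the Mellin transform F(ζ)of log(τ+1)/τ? -pi*csc(pi*ζ)/(ζ - 1)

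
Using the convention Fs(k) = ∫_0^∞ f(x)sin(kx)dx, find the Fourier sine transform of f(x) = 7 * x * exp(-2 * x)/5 28 * k/(5 * (k^2+4)^2)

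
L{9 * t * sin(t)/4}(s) 9 * s/(2 * (s^2+1)^2)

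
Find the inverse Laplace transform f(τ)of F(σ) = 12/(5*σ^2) 12*τ/5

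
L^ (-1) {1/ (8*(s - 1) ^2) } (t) t*exp (t) /8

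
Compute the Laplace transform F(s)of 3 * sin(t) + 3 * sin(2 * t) 3/(s^2 + 1) + 6/(s^2 + 4)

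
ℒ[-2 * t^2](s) -4/s^3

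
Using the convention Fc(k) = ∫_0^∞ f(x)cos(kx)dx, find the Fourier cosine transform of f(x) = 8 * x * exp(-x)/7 8 * (1 - k^2)/(7 * (k^2+1)^2)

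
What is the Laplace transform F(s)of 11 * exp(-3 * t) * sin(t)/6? 11/(6 * ((s + 3)^2 + 1))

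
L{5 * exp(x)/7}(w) 5/(7 * (w - 1))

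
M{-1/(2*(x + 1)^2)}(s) pi*(s - 1)/(2*sin(pi*s))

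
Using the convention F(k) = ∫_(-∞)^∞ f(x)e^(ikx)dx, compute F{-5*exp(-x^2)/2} -5*sqrt(pi)*exp(-k^2/4)/2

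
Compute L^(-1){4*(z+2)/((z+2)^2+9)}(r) 4*exp(-2*r)*cos(3*r)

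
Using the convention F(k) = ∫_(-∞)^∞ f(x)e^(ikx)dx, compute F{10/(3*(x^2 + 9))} 10*pi*exp(-3*Abs(k))/9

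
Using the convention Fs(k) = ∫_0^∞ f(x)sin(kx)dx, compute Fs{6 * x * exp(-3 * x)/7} 36 * k/(7 * (k^2+9)^2)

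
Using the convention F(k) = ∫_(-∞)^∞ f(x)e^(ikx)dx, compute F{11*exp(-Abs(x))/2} 11/(k^2 + 1)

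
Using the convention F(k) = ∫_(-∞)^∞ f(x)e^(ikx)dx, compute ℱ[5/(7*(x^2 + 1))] 5*pi*exp(-Abs(k))/7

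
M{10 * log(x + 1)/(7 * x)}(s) -10 * pi * csc(pi * s)/(7 * s - 7)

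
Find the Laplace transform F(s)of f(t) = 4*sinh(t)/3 4/(3*(s^2 - 1))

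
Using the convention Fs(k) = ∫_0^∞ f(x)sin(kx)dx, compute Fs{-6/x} -3 * pi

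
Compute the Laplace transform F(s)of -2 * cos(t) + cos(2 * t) s/(s^2 + 4) - 2 * s/(s^2 + 1)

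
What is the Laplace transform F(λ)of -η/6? -1/(6*λ^2)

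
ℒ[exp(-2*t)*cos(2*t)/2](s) (s + 2)/(2*((s + 2)^2 + 4))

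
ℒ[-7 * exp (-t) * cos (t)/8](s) 7 * (-s - 1)/ (8 * ( (s + 1)^2 + 1))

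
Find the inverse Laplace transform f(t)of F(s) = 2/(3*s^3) t^2/3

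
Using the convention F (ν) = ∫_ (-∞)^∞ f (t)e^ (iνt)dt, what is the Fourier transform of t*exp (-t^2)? I*sqrt (pi)*ν*exp (-ν^2/4)/2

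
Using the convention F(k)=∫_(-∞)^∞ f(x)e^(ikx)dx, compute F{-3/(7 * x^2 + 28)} -3 * pi * exp(-2 * Abs(k))/14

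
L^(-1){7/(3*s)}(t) 7/3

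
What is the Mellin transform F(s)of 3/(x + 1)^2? -3*pi*(s - 1)/sin(pi*s)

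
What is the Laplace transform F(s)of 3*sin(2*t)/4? 3/(2*(s^2 + 4))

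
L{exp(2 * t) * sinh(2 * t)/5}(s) 2/(5 * s * (s - 4))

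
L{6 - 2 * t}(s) 6/s - 2/s^2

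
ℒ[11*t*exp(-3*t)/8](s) 11/(8*(s + 3)^2)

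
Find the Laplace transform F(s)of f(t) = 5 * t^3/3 10/s^4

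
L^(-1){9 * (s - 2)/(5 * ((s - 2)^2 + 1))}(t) 9 * exp(2 * t) * cos(t)/5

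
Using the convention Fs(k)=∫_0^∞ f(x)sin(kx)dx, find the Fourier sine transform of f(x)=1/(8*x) pi/16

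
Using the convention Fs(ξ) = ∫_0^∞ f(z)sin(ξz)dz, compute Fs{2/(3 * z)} pi/3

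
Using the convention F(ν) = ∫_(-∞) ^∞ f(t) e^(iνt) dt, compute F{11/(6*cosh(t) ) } 11*pi/(6*cosh(pi*ν/2) ) 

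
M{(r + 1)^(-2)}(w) (-pi*w + pi)/sin(pi*w)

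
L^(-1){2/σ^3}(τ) τ^2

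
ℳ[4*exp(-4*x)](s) 2^(2 - 2*s)*gamma(s)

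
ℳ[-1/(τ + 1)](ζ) -pi * csc(pi * ζ)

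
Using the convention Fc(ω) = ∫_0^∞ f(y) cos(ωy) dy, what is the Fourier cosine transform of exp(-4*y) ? 4/(ω^2 + 16) 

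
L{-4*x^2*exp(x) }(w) -8/(w - 1) ^3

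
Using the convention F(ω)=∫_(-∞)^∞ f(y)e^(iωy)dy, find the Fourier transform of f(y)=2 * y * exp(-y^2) I * sqrt(pi) * ω * exp(-ω^2/4)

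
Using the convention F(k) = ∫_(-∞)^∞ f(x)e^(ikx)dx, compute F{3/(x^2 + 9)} pi * exp(-3 * Abs(k))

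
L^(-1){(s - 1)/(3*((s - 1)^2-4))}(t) exp(t)*cosh(2*t)/3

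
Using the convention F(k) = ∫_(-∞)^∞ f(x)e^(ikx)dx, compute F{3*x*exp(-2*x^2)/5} 3*sqrt(2)*I*sqrt(pi)*k*exp(-k^2/8)/40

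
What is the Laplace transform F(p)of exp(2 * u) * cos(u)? (p - 2)/((p - 2)^2+1)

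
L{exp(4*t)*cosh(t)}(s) (s - 4)/((s - 4)^2-1)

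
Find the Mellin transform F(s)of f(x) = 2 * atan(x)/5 -pi * sec(pi * s/2)/(5 * s)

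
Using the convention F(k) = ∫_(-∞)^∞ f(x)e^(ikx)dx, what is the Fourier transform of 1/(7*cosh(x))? pi/(7*cosh(pi*k/2))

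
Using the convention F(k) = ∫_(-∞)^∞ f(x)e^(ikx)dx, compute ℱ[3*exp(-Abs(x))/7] 6/(7*(k^2 + 1))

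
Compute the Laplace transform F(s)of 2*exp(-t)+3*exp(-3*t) 3/(s+3)+2/(s+1)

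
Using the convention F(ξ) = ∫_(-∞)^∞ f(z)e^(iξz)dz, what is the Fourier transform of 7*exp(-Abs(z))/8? 7/(4*(ξ^2 + 1))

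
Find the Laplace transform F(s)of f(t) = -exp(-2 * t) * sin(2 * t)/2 -1/((s + 2)^2 + 4)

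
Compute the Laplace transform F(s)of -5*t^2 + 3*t 3/s^2-10/s^3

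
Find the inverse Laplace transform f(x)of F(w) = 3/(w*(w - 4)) 3*exp(2*x)*sinh(2*x)/2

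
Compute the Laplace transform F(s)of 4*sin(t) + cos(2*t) s/(s^2 + 4) + 4/(s^2 + 1)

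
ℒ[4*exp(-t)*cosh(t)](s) 4*(s + 1)/(s*(s + 2))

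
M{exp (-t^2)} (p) gamma (p/2)/2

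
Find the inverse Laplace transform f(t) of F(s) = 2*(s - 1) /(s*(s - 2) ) 2*exp(t)*cosh(t) 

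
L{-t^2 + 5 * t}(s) 5/s^2 - 2/s^3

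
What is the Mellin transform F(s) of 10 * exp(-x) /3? 10 * gamma(s) /3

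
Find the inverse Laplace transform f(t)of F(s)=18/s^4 3*t^3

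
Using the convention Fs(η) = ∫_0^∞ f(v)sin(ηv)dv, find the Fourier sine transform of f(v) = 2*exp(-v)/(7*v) 2*atan(η)/7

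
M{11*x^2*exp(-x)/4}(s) 11*gamma(s + 2)/4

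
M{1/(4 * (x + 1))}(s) pi * csc(pi * s)/4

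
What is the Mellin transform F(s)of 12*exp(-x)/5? 12*gamma(s)/5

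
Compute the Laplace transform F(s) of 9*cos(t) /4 9*s/(4*(s^2 + 1) ) 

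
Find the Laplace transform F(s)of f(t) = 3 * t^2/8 3/(4 * s^3)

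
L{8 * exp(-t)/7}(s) 8/(7 * (s + 1))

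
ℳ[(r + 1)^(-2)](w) (-pi*w + pi)/sin(pi*w)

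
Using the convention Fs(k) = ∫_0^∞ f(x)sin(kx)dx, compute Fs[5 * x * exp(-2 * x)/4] 5 * k/(k^2+4)^2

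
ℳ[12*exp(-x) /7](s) 12*gamma(s) /7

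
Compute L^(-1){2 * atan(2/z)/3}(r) 2 * sin(2 * r)/(3 * r)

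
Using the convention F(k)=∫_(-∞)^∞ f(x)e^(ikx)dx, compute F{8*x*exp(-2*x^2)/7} sqrt(2)*I*sqrt(pi)*k*exp(-k^2/8)/7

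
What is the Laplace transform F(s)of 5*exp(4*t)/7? 5/(7*(s - 4))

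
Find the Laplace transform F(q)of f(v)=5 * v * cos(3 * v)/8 5 * (q^2-9)/(8 * (q^2 + 9)^2)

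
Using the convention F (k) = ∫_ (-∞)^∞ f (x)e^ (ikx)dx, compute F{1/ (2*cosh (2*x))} pi/ (4*cosh (pi*k/4))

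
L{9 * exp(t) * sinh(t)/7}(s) 9/(7 * s * (s - 2))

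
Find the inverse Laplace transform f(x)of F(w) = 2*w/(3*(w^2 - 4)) 2*cosh(2*x)/3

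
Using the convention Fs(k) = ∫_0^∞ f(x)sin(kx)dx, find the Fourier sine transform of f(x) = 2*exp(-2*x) 2*k/(k^2 + 4)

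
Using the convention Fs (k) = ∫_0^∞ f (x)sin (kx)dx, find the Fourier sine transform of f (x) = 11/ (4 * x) 11 * pi/8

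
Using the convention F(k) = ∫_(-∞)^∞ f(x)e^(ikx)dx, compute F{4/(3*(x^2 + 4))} 2*pi*exp(-2*Abs(k))/3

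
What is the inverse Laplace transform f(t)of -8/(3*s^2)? -8*t/3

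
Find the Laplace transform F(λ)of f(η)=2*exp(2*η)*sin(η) 2/((λ - 2)^2 + 1)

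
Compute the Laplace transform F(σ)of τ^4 24/σ^5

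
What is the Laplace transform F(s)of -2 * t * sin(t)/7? -4 * s/(7 * (s^2 + 1)^2)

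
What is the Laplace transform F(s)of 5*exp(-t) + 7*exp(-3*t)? 7/(s + 3) + 5/(s + 1)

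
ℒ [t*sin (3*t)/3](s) 2*s/ (s^2 + 9)^2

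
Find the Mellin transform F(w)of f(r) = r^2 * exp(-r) gamma(w + 2)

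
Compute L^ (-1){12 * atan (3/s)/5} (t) 12 * sin (3 * t)/ (5 * t)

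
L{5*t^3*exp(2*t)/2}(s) 15/(s - 2)^4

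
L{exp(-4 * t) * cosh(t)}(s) (s + 4)/((s + 4)^2 - 1)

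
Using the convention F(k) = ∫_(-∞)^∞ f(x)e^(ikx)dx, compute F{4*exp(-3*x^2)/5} 4*sqrt(3)*sqrt(pi)*exp(-k^2/12)/15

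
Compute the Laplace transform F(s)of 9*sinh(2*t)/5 18/(5*(s^2 - 4))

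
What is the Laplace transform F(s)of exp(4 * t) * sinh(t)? 1/((s - 4)^2 - 1)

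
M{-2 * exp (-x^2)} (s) -gamma (s/2)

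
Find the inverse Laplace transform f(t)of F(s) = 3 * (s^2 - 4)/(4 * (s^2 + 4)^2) 3 * t * cos(2 * t)/4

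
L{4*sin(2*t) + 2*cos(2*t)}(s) 8/(s^2 + 4) + 2*s/(s^2 + 4)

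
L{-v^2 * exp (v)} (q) -2/ (q - 1)^3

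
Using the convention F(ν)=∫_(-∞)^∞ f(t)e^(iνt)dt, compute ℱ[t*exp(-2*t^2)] sqrt(2)*I*sqrt(pi)*ν*exp(-ν^2/8)/8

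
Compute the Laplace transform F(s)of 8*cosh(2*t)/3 8*s/(3*(s^2 - 4))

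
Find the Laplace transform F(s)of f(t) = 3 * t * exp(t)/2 3/(2 * (s - 1)^2)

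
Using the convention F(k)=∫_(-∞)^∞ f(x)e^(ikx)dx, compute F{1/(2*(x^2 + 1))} pi*exp(-Abs(k))/2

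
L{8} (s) 8/s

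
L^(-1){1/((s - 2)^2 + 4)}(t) exp(2*t)*sin(2*t)/2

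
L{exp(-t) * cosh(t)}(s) (s + 1)/(s * (s + 2))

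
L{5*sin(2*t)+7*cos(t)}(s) 7*s/(s^2+1)+10/(s^2+4)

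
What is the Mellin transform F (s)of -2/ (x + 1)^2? 2*pi*(s - 1)/sin (pi*s)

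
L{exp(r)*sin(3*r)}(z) 3/((z - 1)^2+9)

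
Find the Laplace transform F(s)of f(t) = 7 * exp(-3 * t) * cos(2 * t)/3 7 * (s + 3)/(3 * ((s + 3)^2 + 4))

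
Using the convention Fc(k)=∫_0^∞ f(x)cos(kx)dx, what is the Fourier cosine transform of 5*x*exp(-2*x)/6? 5*(4 - k^2)/(6*(k^2 + 4)^2)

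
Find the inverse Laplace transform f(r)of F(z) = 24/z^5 r^4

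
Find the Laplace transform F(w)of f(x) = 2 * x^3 12/w^4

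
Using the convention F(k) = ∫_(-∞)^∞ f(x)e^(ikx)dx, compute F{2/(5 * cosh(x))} 2 * pi/(5 * cosh(pi * k/2))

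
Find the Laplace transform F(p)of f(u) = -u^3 -6/p^4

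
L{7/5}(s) 7/(5*s)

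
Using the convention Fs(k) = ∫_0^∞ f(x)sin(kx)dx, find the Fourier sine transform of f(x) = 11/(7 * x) 11 * pi/14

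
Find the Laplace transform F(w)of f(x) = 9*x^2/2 9/w^3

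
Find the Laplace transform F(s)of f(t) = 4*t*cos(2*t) 4*(s^2 - 4)/(s^2 + 4)^2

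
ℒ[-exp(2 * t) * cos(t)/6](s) (2 - s)/(6 * ((s - 2)^2 + 1))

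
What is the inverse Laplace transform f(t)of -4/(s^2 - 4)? -2*sinh(2*t)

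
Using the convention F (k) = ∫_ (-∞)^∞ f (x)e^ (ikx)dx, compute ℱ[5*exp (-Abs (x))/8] 5/ (4*(k^2 + 1))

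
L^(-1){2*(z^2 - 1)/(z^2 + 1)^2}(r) 2*r*cos(r)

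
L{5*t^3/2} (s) 15/s^4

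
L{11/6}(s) 11/(6 * s)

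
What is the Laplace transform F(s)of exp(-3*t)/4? 1/(4*(s + 3))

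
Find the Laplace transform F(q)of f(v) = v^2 2/q^3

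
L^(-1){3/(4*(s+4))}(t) 3*exp(-4*t)/4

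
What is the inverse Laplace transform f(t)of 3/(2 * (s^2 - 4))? 3 * sinh(2 * t)/4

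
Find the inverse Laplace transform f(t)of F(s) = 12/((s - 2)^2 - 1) 12*exp(2*t)*sinh(t)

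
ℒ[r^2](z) 2/z^3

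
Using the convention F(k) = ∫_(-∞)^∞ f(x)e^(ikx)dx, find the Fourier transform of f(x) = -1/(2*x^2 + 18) -pi*exp(-3*Abs(k))/6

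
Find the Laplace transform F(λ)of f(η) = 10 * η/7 10/(7 * λ^2)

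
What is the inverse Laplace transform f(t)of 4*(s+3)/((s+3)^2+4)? 4*exp(-3*t)*cos(2*t)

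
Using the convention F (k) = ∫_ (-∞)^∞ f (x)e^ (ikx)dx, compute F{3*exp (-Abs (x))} 6/ (k^2 + 1)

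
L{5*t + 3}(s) 3/s + 5/s^2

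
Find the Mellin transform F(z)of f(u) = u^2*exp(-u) gamma(z + 2)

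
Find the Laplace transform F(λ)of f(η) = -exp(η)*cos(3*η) (1 - λ)/((λ - 1)^2 + 9)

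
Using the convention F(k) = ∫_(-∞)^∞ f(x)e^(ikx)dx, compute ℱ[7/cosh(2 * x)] 7 * pi/(2 * cosh(pi * k/4))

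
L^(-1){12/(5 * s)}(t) 12/5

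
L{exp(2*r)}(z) 1/(z - 2)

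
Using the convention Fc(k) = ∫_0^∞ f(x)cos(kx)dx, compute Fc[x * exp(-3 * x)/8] (9 - k^2)/(8 * (k^2 + 9)^2)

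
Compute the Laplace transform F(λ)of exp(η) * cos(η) (λ - 1)/((λ - 1)^2 + 1)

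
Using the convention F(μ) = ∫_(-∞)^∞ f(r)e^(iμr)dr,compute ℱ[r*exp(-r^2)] I*sqrt(pi)*μ*exp(-μ^2/4)/2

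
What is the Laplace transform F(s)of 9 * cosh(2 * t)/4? 9 * s/(4 * (s^2 - 4))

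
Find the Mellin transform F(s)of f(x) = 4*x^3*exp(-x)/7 4*gamma(s + 3)/7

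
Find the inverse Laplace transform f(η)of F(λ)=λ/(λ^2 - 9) cosh(3*η)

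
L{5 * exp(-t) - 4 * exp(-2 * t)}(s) 5/(s + 1) - 4/(s + 2)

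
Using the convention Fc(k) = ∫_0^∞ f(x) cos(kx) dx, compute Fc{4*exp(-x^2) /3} 2*sqrt(pi)*exp(-k^2/4) /3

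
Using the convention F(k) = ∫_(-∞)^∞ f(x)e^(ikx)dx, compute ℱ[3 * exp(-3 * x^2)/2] sqrt(3) * sqrt(pi) * exp(-k^2/12)/2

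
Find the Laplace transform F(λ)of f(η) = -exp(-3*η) -1/(λ + 3)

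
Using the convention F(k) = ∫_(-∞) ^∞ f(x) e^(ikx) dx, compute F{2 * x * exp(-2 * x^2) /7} sqrt(2) * I * sqrt(pi) * k * exp(-k^2/8) /28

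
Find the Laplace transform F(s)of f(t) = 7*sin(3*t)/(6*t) 7*atan(3/s)/6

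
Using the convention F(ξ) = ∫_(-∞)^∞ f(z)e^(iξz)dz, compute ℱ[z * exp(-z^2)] I * sqrt(pi) * ξ * exp(-ξ^2/4)/2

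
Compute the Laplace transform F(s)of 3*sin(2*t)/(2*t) 3*atan(2/s)/2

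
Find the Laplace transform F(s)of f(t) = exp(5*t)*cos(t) (s - 5)/((s - 5)^2 + 1)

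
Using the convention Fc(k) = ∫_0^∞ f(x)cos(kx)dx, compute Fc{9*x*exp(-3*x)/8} 9*(9 - k^2)/(8*(k^2 + 9)^2)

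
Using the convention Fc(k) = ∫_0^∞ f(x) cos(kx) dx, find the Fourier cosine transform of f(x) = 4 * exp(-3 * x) 12/(k^2 + 9) 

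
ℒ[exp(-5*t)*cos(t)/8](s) (s + 5)/(8*((s + 5)^2 + 1))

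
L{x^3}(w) 6/w^4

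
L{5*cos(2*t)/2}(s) 5*s/(2*(s^2 + 4))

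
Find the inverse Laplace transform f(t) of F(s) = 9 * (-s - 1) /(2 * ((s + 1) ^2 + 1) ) -9 * exp(-t) * cos(t) /2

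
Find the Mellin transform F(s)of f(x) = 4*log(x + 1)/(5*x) -4*pi*csc(pi*s)/(5*s - 5)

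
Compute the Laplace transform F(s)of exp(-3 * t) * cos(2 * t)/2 (s + 3)/(2 * ((s + 3)^2 + 4))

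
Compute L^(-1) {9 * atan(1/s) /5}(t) 9 * sin(t) /(5 * t) 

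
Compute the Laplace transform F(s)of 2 2/s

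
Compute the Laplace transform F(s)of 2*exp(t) 2/(s - 1)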